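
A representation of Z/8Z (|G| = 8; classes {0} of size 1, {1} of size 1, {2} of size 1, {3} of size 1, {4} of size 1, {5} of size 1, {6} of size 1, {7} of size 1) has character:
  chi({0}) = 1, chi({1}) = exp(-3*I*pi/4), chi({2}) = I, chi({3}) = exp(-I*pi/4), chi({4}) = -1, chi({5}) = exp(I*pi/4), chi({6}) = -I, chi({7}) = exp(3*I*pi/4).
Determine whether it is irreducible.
Irreducible: <chi, chi> = 1.

Reasoning: <chi, chi> = (1/|G|) sum_C |C| * |chi(C)|^2 = (1/8)[1*|1|^2 + 1*|exp(-3*I*pi/4)|^2 + 1*|I|^2 + 1*|exp(-I*pi/4)|^2 + 1*|-1|^2 + 1*|exp(I*pi/4)|^2 + 1*|-I|^2 + 1*|exp(3*I*pi/4)|^2]
  = (1/8)[(1) + (1) + (1) + (1) + (1) + (1) + (1) + (1)] = 8/8 = 1.
(Exp terms are combined using exp(i*s)*conj(exp(i*t)) = exp(i*(s-t)), and sums of them are collapsed using the identity that for every m > 1 the m distinct m-th roots of unity sum to 0, e.g. 1 + exp(2*I*pi/3) + exp(-2*I*pi/3) = 0.)
A character is irreducible iff <chi, chi> = 1, so this representation is irreducible.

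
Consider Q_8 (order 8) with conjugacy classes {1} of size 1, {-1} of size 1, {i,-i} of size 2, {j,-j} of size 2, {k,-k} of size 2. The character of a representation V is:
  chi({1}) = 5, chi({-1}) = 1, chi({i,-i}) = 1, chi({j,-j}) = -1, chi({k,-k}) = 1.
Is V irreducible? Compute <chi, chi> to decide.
Not irreducible (reducible): <chi, chi> = 4 > 1.

Explanation: <chi, chi> = (1/|G|) sum_C |C| * |chi(C)|^2 = (1/8)[1*|5|^2 + 1*|1|^2 + 2*|1|^2 + 2*|-1|^2 + 2*|1|^2]
  = (1/8)[(25) + (1) + (2) + (2) + (2)] = 32/8 = 4.
A character is irreducible iff <chi, chi> = 1, so this representation is reducible.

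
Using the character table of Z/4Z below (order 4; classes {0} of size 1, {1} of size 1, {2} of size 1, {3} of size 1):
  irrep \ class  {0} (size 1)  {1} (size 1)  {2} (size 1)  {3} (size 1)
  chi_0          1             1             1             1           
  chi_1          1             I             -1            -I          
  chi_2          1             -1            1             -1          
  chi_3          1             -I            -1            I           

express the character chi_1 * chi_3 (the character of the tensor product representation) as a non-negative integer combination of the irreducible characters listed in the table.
chi_1 tensor chi_3 = chi_0 (all other irreducibles have multiplicity 0).

Argument: The character of a tensor product is the pointwise product (chi_1 * chi_3)(C) = chi_1(C) * chi_3(C):
  {0}: (1)*(1), {1}: (I)*(-I), {2}: (-1)*(-1), {3}: (-I)*(I)
so (chi_1 * chi_3) takes values
  {0} -> 1, {1} -> 1, {2} -> 1, {3} -> 1.
Now take the inner product of this character with each irreducible chi from the table, <chi_1*chi_3, chi> = (1/4) sum_C |C| (chi_1*chi_3)(C) conj(chi(C)):
  <chi_1*chi_3, chi_0> = (1/4)[1*(1)*conj(1) + 1*(1)*conj(1) + 1*(1)*conj(1) + 1*(1)*conj(1)]
      = (1/4)[(1) + (1) + (1) + (1)] = 4/4 = 1
  <chi_1*chi_3, chi_1> = (1/4)[1*(1)*conj(1) + 1*(1)*conj(I) + 1*(1)*conj(-1) + 1*(1)*conj(-I)]
      = (1/4)[(1) + (-I) + (-1) + (I)] = 0/4 = 0
  <chi_1*chi_3, chi_2> = (1/4)[1*(1)*conj(1) + 1*(1)*conj(-1) + 1*(1)*conj(1) + 1*(1)*conj(-1)]
      = (1/4)[(1) + (-1) + (1) + (-1)] = 0/4 = 0
  <chi_1*chi_3, chi_3> = (1/4)[1*(1)*conj(1) + 1*(1)*conj(-I) + 1*(1)*conj(-1) + 1*(1)*conj(I)]
      = (1/4)[(1) + (I) + (-1) + (-I)] = 0/4 = 0
(Exp terms are combined using exp(i*s)*conj(exp(i*t)) = exp(i*(s-t)), and sums of them are collapsed using the identity that for every m > 1 the m distinct m-th roots of unity sum to 0, e.g. 1 + exp(2*I*pi/3) + exp(-2*I*pi/3) = 0.)
Hence the multiplicities are chi_0: 1. Dimension check: dim(chi_1)*dim(chi_3) = 1*1 = 1 and sum (mult * dim) = 1*1 = 1.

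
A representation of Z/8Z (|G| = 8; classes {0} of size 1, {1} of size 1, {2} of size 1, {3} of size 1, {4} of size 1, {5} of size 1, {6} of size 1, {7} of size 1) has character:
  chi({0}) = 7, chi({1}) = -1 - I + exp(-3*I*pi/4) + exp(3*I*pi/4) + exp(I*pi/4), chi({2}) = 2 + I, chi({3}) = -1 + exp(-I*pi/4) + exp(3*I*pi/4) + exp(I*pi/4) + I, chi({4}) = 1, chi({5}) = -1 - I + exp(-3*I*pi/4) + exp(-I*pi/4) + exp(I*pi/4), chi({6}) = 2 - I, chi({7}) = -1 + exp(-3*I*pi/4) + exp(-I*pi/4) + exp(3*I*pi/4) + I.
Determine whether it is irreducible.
Not irreducible (reducible): <chi, chi> = 9 > 1.

Working: <chi, chi> = (1/|G|) sum_C |C| * |chi(C)|^2 = (1/8)[1*|7|^2 + 1*|-1 - I + exp(-3*I*pi/4) + exp(3*I*pi/4) + exp(I*pi/4)|^2 + 1*|2 + I|^2 + 1*|-1 + exp(-I*pi/4) + exp(3*I*pi/4) + exp(I*pi/4) + I|^2 + 1*|1|^2 + 1*|-1 - I + exp(-3*I*pi/4) + exp(-I*pi/4) + exp(I*pi/4)|^2 + 1*|2 - I|^2 + 1*|-1 + exp(-3*I*pi/4) + exp(-I*pi/4) + exp(3*I*pi/4) + I|^2]
  = (1/8)[(49) + (3) + (5) + (3) + (1) + (3) + (5) + (3)] = 72/8 = 9.
(Exp terms are combined using exp(i*s)*conj(exp(i*t)) = exp(i*(s-t)), and sums of them are collapsed using the identity that for every m > 1 the m distinct m-th roots of unity sum to 0, e.g. 1 + exp(2*I*pi/3) + exp(-2*I*pi/3) = 0.)
A character is irreducible iff <chi, chi> = 1, so this representation is reducible.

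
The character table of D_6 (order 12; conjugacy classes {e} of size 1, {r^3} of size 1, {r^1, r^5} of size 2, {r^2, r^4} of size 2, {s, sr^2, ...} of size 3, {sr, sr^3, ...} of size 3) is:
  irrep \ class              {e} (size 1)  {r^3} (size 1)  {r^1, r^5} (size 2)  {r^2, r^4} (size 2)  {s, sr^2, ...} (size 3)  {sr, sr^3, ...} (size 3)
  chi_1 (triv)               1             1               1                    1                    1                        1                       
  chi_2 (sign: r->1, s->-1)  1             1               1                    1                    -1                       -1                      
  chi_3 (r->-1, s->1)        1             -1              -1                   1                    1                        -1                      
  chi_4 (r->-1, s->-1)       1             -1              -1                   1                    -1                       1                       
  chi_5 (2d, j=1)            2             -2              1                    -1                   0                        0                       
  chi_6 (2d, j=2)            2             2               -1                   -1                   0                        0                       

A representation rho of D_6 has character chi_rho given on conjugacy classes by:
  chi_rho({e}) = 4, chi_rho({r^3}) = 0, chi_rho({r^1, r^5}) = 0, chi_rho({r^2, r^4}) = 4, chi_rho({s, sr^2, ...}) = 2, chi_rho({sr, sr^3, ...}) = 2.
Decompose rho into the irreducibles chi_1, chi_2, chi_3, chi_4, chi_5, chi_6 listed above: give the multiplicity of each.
Multiplicities: chi_1: 2, chi_2: 0, chi_3: 1, chi_4: 1, chi_5: 0, chi_6: 0.

Derivation: Use <chi_rho, chi> = (1/|G|) sum_C |C| * chi_rho(C) * conj(chi(C)) with |G| = 12 for each irreducible chi in the table:
  <chi_rho, chi_1> = (1/12)[1*(4)*conj(1) + 1*(0)*conj(1) + 2*(0)*conj(1) + 2*(4)*conj(1) + 3*(2)*conj(1) + 3*(2)*conj(1)]
      = (1/12)[(4) + (0) + (0) + (8) + (6) + (6)] = 24/12 = 2
  <chi_rho, chi_2> = (1/12)[1*(4)*conj(1) + 1*(0)*conj(1) + 2*(0)*conj(1) + 2*(4)*conj(1) + 3*(2)*conj(-1) + 3*(2)*conj(-1)]
      = (1/12)[(4) + (0) + (0) + (8) + (-6) + (-6)] = 0/12 = 0
  <chi_rho, chi_3> = (1/12)[1*(4)*conj(1) + 1*(0)*conj(-1) + 2*(0)*conj(-1) + 2*(4)*conj(1) + 3*(2)*conj(1) + 3*(2)*conj(-1)]
      = (1/12)[(4) + (0) + (0) + (8) + (6) + (-6)] = 12/12 = 1
  <chi_rho, chi_4> = (1/12)[1*(4)*conj(1) + 1*(0)*conj(-1) + 2*(0)*conj(-1) + 2*(4)*conj(1) + 3*(2)*conj(-1) + 3*(2)*conj(1)]
      = (1/12)[(4) + (0) + (0) + (8) + (-6) + (6)] = 12/12 = 1
  <chi_rho, chi_5> = (1/12)[1*(4)*conj(2) + 1*(0)*conj(-2) + 2*(0)*conj(1) + 2*(4)*conj(-1) + 3*(2)*conj(0) + 3*(2)*conj(0)]
      = (1/12)[(8) + (0) + (0) + (-8) + (0) + (0)] = 0/12 = 0
  <chi_rho, chi_6> = (1/12)[1*(4)*conj(2) + 1*(0)*conj(2) + 2*(0)*conj(-1) + 2*(4)*conj(-1) + 3*(2)*conj(0) + 3*(2)*conj(0)]
      = (1/12)[(8) + (0) + (0) + (-8) + (0) + (0)] = 0/12 = 0
Dimension check: dim(rho) = sum (mult * dim) = 2*1 + 0*1 + 1*1 + 1*1 + 0*2 + 0*2 = 4 = chi_rho(e) = 4.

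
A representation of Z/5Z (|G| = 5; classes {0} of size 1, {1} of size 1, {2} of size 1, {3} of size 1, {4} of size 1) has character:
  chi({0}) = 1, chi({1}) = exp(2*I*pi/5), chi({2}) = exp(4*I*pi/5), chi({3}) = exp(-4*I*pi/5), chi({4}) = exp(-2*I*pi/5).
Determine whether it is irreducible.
Irreducible: <chi, chi> = 1.

Why: <chi, chi> = (1/|G|) sum_C |C| * |chi(C)|^2 = (1/5)[1*|1|^2 + 1*|exp(2*I*pi/5)|^2 + 1*|exp(4*I*pi/5)|^2 + 1*|exp(-4*I*pi/5)|^2 + 1*|exp(-2*I*pi/5)|^2]
  = (1/5)[(1) + (1) + (1) + (1) + (1)] = 5/5 = 1.
(Exp terms are combined using exp(i*s)*conj(exp(i*t)) = exp(i*(s-t)), and sums of them are collapsed using the identity that for every m > 1 the m distinct m-th roots of unity sum to 0, e.g. 1 + exp(2*I*pi/3) + exp(-2*I*pi/3) = 0.)
A character is irreducible iff <chi, chi> = 1, so this representation is irreducible.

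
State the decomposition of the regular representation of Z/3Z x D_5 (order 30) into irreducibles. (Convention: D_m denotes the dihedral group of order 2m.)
Each irreducible V_i of dimension d_i appears with multiplicity d_i, i.e. rho_reg = (direct sum over all irreducibles V_i) d_i V_i. The irreducible dimensions for Z/3Z x D_5 are 1, 1, 1, 1, 1, 1, 2, 2, 2, 2, 2, 2: 6 irreducibles of dimension 1, each with multiplicity 1; 6 irreducibles of dimension 2, each with multiplicity 2. Total dimension 6*1*1 + 6*2*2 = 30 = |G|.

Justification: General theorem: in the regular representation of a finite group G, each irreducible appears with multiplicity equal to its dimension. Check: dim(rho_reg) = sum d_i^2 = 1 + 1 + 1 + 1 + 1 + 1 + 4 + 4 + 4 + 4 + 4 + 4 = 30 = |G|.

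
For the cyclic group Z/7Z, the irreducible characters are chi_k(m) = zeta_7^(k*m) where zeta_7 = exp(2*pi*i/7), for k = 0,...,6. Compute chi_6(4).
chi_6(4) = zeta_7^24 = exp(6*I*pi/7)

Working: chi_6(4) = zeta_7^(6*4) = zeta_7^24. Since zeta_7^7 = 1, this equals zeta_7^3 = exp(2*pi*i*3/7) = exp(6*I*pi/7).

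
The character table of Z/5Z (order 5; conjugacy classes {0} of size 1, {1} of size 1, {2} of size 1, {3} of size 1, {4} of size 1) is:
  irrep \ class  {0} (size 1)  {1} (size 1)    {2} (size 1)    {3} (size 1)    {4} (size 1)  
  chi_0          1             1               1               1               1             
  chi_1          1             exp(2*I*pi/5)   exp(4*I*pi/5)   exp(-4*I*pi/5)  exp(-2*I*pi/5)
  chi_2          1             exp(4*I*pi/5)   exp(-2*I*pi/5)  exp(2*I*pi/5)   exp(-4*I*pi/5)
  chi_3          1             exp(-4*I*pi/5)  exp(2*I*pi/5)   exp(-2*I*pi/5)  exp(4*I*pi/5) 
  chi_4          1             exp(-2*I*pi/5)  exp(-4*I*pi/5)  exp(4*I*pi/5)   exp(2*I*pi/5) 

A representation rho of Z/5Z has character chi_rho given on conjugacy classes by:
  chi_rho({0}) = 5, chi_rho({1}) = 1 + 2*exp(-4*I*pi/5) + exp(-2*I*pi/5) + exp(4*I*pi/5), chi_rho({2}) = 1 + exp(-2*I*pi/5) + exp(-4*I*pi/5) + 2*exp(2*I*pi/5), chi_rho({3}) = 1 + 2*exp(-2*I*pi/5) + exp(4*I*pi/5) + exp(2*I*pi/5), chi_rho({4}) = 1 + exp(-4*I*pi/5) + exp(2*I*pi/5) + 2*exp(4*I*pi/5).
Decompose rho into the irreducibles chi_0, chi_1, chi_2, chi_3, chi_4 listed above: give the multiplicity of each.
Multiplicities: chi_0: 1, chi_1: 0, chi_2: 1, chi_3: 2, chi_4: 1.

Explanation: Use <chi_rho, chi> = (1/|G|) sum_C |C| * chi_rho(C) * conj(chi(C)) with |G| = 5 for each irreducible chi in the table:
  <chi_rho, chi_0> = (1/5)[1*(5)*conj(1) + 1*(1 + 2*exp(-4*I*pi/5) + exp(-2*I*pi/5) + exp(4*I*pi/5))*conj(1) + 1*(1 + exp(-2*I*pi/5) + exp(-4*I*pi/5) + 2*exp(2*I*pi/5))*conj(1) + 1*(1 + 2*exp(-2*I*pi/5) + exp(4*I*pi/5) + exp(2*I*pi/5))*conj(1) + 1*(1 + exp(-4*I*pi/5) + exp(2*I*pi/5) + 2*exp(4*I*pi/5))*conj(1)]
      = (1/5)[(5) + (1 + 2*exp(-4*I*pi/5) + exp(-2*I*pi/5) + exp(4*I*pi/5)) + (1 + exp(-2*I*pi/5) + exp(-4*I*pi/5) + 2*exp(2*I*pi/5)) + (1 + 2*exp(-2*I*pi/5) + exp(4*I*pi/5) + exp(2*I*pi/5)) + (1 + exp(-4*I*pi/5) + exp(2*I*pi/5) + 2*exp(4*I*pi/5))] = 5/5 = 1
  <chi_rho, chi_1> = (1/5)[1*(5)*conj(1) + 1*(1 + 2*exp(-4*I*pi/5) + exp(-2*I*pi/5) + exp(4*I*pi/5))*conj(exp(2*I*pi/5)) + 1*(1 + exp(-2*I*pi/5) + exp(-4*I*pi/5) + 2*exp(2*I*pi/5))*conj(exp(4*I*pi/5)) + 1*(1 + 2*exp(-2*I*pi/5) + exp(4*I*pi/5) + exp(2*I*pi/5))*conj(exp(-4*I*pi/5)) + 1*(1 + exp(-4*I*pi/5) + exp(2*I*pi/5) + 2*exp(4*I*pi/5))*conj(exp(-2*I*pi/5))]
      = (1/5)[(5) + (exp(-2*I*pi/5) + exp(-4*I*pi/5) + exp(2*I*pi/5) + 2*exp(4*I*pi/5)) + (2*exp(-2*I*pi/5) + exp(-4*I*pi/5) + exp(4*I*pi/5) + exp(2*I*pi/5)) + (exp(-2*I*pi/5) + exp(-4*I*pi/5) + exp(4*I*pi/5) + 2*exp(2*I*pi/5)) + (2*exp(-4*I*pi/5) + exp(-2*I*pi/5) + exp(4*I*pi/5) + exp(2*I*pi/5))] = 0/5 = 0
  <chi_rho, chi_2> = (1/5)[1*(5)*conj(1) + 1*(1 + 2*exp(-4*I*pi/5) + exp(-2*I*pi/5) + exp(4*I*pi/5))*conj(exp(4*I*pi/5)) + 1*(1 + exp(-2*I*pi/5) + exp(-4*I*pi/5) + 2*exp(2*I*pi/5))*conj(exp(-2*I*pi/5)) + 1*(1 + 2*exp(-2*I*pi/5) + exp(4*I*pi/5) + exp(2*I*pi/5))*conj(exp(2*I*pi/5)) + 1*(1 + exp(-4*I*pi/5) + exp(2*I*pi/5) + 2*exp(4*I*pi/5))*conj(exp(-4*I*pi/5))]
      = (1/5)[(5) + (1 + exp(-4*I*pi/5) + exp(4*I*pi/5) + 2*exp(2*I*pi/5)) + (1 + exp(-2*I*pi/5) + exp(2*I*pi/5) + 2*exp(4*I*pi/5)) + (1 + 2*exp(-4*I*pi/5) + exp(-2*I*pi/5) + exp(2*I*pi/5)) + (1 + 2*exp(-2*I*pi/5) + exp(-4*I*pi/5) + exp(4*I*pi/5))] = 5/5 = 1
  <chi_rho, chi_3> = (1/5)[1*(5)*conj(1) + 1*(1 + 2*exp(-4*I*pi/5) + exp(-2*I*pi/5) + exp(4*I*pi/5))*conj(exp(-4*I*pi/5)) + 1*(1 + exp(-2*I*pi/5) + exp(-4*I*pi/5) + 2*exp(2*I*pi/5))*conj(exp(2*I*pi/5)) + 1*(1 + 2*exp(-2*I*pi/5) + exp(4*I*pi/5) + exp(2*I*pi/5))*conj(exp(-2*I*pi/5)) + 1*(1 + exp(-4*I*pi/5) + exp(2*I*pi/5) + 2*exp(4*I*pi/5))*conj(exp(4*I*pi/5))]
      = (1/5)[(5) + (2 + exp(-2*I*pi/5) + exp(4*I*pi/5) + exp(2*I*pi/5)) + (2 + exp(-2*I*pi/5) + exp(-4*I*pi/5) + exp(4*I*pi/5)) + (2 + exp(-4*I*pi/5) + exp(4*I*pi/5) + exp(2*I*pi/5)) + (2 + exp(-2*I*pi/5) + exp(-4*I*pi/5) + exp(2*I*pi/5))] = 10/5 = 2
  <chi_rho, chi_4> = (1/5)[1*(5)*conj(1) + 1*(1 + 2*exp(-4*I*pi/5) + exp(-2*I*pi/5) + exp(4*I*pi/5))*conj(exp(-2*I*pi/5)) + 1*(1 + exp(-2*I*pi/5) + exp(-4*I*pi/5) + 2*exp(2*I*pi/5))*conj(exp(-4*I*pi/5)) + 1*(1 + 2*exp(-2*I*pi/5) + exp(4*I*pi/5) + exp(2*I*pi/5))*conj(exp(4*I*pi/5)) + 1*(1 + exp(-4*I*pi/5) + exp(2*I*pi/5) + 2*exp(4*I*pi/5))*conj(exp(2*I*pi/5))]
      = (1/5)[(5) + (1 + 2*exp(-2*I*pi/5) + exp(-4*I*pi/5) + exp(2*I*pi/5)) + (1 + 2*exp(-4*I*pi/5) + exp(4*I*pi/5) + exp(2*I*pi/5)) + (1 + exp(-2*I*pi/5) + exp(-4*I*pi/5) + 2*exp(4*I*pi/5)) + (1 + exp(-2*I*pi/5) + exp(4*I*pi/5) + 2*exp(2*I*pi/5))] = 5/5 = 1
(Exp terms are combined using exp(i*s)*conj(exp(i*t)) = exp(i*(s-t)), and sums of them are collapsed using the identity that for every m > 1 the m distinct m-th roots of unity sum to 0, e.g. 1 + exp(2*I*pi/3) + exp(-2*I*pi/3) = 0.)
Dimension check: dim(rho) = sum (mult * dim) = 1*1 + 0*1 + 1*1 + 2*1 + 1*1 = 5 = chi_rho(e) = 5.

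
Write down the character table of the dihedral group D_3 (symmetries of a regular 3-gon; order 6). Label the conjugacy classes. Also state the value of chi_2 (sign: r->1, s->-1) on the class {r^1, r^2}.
Conjugacy classes: {e} of size 1, {r^1, r^2} of size 2, {s, sr, ..., sr^2} of size 3.
Character table:
  irrep \ class              {e} (size 1)  {r^1, r^2} (size 2)  {s, sr, ..., sr^2} (size 3)
  chi_1 (triv)               1             1                    1                          
  chi_2 (sign: r->1, s->-1)  1             1                    -1                         
  chi_3 (2d, j=1)            2             -1                   0                          

Spot check: chi_2 (sign: r->1, s->-1) on {r^1, r^2} = 1.

Proof sketch: D_3 has order 2*3 = 6 with 3 conjugacy classes, hence 3 irreducibles. Sum of squared dims 1 + 1 + 4 = 6 = |G|. Linear characters come from the abelianisation; the 2-dimensional irreps have character r^k -> 2*cos(2*pi*j*k/3), reflections -> 0.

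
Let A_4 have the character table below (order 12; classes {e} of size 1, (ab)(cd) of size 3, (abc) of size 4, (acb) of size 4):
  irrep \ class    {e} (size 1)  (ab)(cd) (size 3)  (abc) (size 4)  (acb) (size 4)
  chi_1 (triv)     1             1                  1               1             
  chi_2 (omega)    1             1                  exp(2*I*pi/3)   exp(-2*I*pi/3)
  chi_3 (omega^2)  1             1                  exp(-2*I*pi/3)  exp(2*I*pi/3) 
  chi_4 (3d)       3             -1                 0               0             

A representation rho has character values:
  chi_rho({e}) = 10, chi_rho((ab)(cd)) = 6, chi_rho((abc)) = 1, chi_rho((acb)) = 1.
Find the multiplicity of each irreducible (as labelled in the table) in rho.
Multiplicities: chi_1: 3, chi_2: 2, chi_3: 2, chi_4: 1.

Explanation: Use <chi_rho, chi> = (1/|G|) sum_C |C| * chi_rho(C) * conj(chi(C)) with |G| = 12 for each irreducible chi in the table:
  <chi_rho, chi_1> = (1/12)[1*(10)*conj(1) + 3*(6)*conj(1) + 4*(1)*conj(1) + 4*(1)*conj(1)]
      = (1/12)[(10) + (18) + (4) + (4)] = 36/12 = 3
  <chi_rho, chi_2> = (1/12)[1*(10)*conj(1) + 3*(6)*conj(1) + 4*(1)*conj(exp(2*I*pi/3)) + 4*(1)*conj(exp(-2*I*pi/3))]
      = (1/12)[(10) + (18) + (8 + 12*exp(-2*I*pi/3) + 8*exp(2*I*pi/3)) + (8 + 8*exp(-2*I*pi/3) + 12*exp(2*I*pi/3))] = 24/12 = 2
  <chi_rho, chi_3> = (1/12)[1*(10)*conj(1) + 3*(6)*conj(1) + 4*(1)*conj(exp(-2*I*pi/3)) + 4*(1)*conj(exp(2*I*pi/3))]
      = (1/12)[(10) + (18) + (8 + 8*exp(-2*I*pi/3) + 12*exp(2*I*pi/3)) + (8 + 12*exp(-2*I*pi/3) + 8*exp(2*I*pi/3))] = 24/12 = 2
  <chi_rho, chi_4> = (1/12)[1*(10)*conj(3) + 3*(6)*conj(-1) + 4*(1)*conj(0) + 4*(1)*conj(0)]
      = (1/12)[(30) + (-18) + (0) + (0)] = 12/12 = 1
(Exp terms are combined using exp(i*s)*conj(exp(i*t)) = exp(i*(s-t)), and sums of them are collapsed using the identity that for every m > 1 the m distinct m-th roots of unity sum to 0, e.g. 1 + exp(2*I*pi/3) + exp(-2*I*pi/3) = 0.)
Dimension check: dim(rho) = sum (mult * dim) = 3*1 + 2*1 + 2*1 + 1*3 = 10 = chi_rho(e) = 10.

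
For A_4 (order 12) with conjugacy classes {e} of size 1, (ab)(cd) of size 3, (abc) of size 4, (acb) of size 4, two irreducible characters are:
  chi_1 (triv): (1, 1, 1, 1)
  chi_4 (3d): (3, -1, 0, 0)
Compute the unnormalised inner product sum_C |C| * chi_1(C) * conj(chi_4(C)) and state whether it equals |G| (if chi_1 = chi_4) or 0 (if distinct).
Sum = 0; so <chi_1, chi_4> = 0 (distinct irreducibles are orthogonal).

Proof sketch: Compute term by term over conjugacy classes (|C| * chi_1(C) * conj(chi_4(C))):
  1*(1)*conj(3) + 3*(1)*conj(-1) + 4*(1)*conj(0) + 4*(1)*conj(0)
  = (3) + (-3) + (0) + (0)
  = 0.
(Exp terms are combined using exp(i*s)*conj(exp(i*t)) = exp(i*(s-t)), and sums of them are collapsed using the identity that for every m > 1 the m distinct m-th roots of unity sum to 0, e.g. 1 + exp(2*I*pi/3) + exp(-2*I*pi/3) = 0.)
Dividing by |G| = 12 gives 0/12 = 0, matching the row-orthogonality relation <chi_1, chi_4> = [chi_1 = chi_4].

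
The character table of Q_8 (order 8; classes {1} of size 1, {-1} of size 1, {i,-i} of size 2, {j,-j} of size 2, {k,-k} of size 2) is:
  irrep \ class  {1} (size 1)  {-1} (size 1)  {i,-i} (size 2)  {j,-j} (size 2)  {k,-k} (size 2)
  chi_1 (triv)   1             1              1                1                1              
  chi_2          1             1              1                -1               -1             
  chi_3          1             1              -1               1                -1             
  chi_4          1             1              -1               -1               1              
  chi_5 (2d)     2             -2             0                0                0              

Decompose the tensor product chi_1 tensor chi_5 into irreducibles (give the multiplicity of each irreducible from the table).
chi_1 tensor chi_5 = chi_5 (all other irreducibles have multiplicity 0).

Argument: The character of a tensor product is the pointwise product (chi_1 * chi_5)(C) = chi_1(C) * chi_5(C):
  {1}: (1)*(2), {-1}: (1)*(-2), {i,-i}: (1)*(0), {j,-j}: (1)*(0), {k,-k}: (1)*(0)
so (chi_1 * chi_5) takes values
  {1} -> 2, {-1} -> -2, {i,-i} -> 0, {j,-j} -> 0, {k,-k} -> 0.
Now take the inner product of this character with each irreducible chi from the table, <chi_1*chi_5, chi> = (1/8) sum_C |C| (chi_1*chi_5)(C) conj(chi(C)):
  <chi_1*chi_5, chi_1> = (1/8)[1*(2)*conj(1) + 1*(-2)*conj(1) + 2*(0)*conj(1) + 2*(0)*conj(1) + 2*(0)*conj(1)]
      = (1/8)[(2) + (-2) + (0) + (0) + (0)] = 0/8 = 0
  <chi_1*chi_5, chi_2> = (1/8)[1*(2)*conj(1) + 1*(-2)*conj(1) + 2*(0)*conj(1) + 2*(0)*conj(-1) + 2*(0)*conj(-1)]
      = (1/8)[(2) + (-2) + (0) + (0) + (0)] = 0/8 = 0
  <chi_1*chi_5, chi_3> = (1/8)[1*(2)*conj(1) + 1*(-2)*conj(1) + 2*(0)*conj(-1) + 2*(0)*conj(1) + 2*(0)*conj(-1)]
      = (1/8)[(2) + (-2) + (0) + (0) + (0)] = 0/8 = 0
  <chi_1*chi_5, chi_4> = (1/8)[1*(2)*conj(1) + 1*(-2)*conj(1) + 2*(0)*conj(-1) + 2*(0)*conj(-1) + 2*(0)*conj(1)]
      = (1/8)[(2) + (-2) + (0) + (0) + (0)] = 0/8 = 0
  <chi_1*chi_5, chi_5> = (1/8)[1*(2)*conj(2) + 1*(-2)*conj(-2) + 2*(0)*conj(0) + 2*(0)*conj(0) + 2*(0)*conj(0)]
      = (1/8)[(4) + (4) + (0) + (0) + (0)] = 8/8 = 1
Hence the multiplicities are chi_5: 1. Dimension check: dim(chi_1)*dim(chi_5) = 1*2 = 2 and sum (mult * dim) = 1*2 = 2.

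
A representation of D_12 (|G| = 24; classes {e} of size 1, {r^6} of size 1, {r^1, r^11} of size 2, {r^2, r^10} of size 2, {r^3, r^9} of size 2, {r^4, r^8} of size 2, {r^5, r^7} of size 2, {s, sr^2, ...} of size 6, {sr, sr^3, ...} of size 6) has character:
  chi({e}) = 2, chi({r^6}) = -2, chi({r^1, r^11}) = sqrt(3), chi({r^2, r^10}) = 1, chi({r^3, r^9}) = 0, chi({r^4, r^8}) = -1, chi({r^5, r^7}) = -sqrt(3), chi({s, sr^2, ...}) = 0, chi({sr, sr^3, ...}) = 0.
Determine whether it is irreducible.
Irreducible: <chi, chi> = 1.

Why: <chi, chi> = (1/|G|) sum_C |C| * |chi(C)|^2 = (1/24)[1*|2|^2 + 1*|-2|^2 + 2*|sqrt(3)|^2 + 2*|1|^2 + 2*|0|^2 + 2*|-1|^2 + 2*|-sqrt(3)|^2 + 6*|0|^2 + 6*|0|^2]
  = (1/24)[(4) + (4) + (6) + (2) + (0) + (2) + (6) + (0) + (0)] = 24/24 = 1.
A character is irreducible iff <chi, chi> = 1, so this representation is irreducible.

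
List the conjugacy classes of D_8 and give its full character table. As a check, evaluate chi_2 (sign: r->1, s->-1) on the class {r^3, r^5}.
Conjugacy classes: {e} of size 1, {r^4} of size 1, {r^1, r^7} of size 2, {r^2, r^6} of size 2, {r^3, r^5} of size 2, {s, sr^2, ...} of size 4, {sr, sr^3, ...} of size 4.
Character table:
  irrep \ class              {e} (size 1)  {r^4} (size 1)  {r^1, r^7} (size 2)  {r^2, r^6} (size 2)  {r^3, r^5} (size 2)  {s, sr^2, ...} (size 4)  {sr, sr^3, ...} (size 4)
  chi_1 (triv)               1             1               1                    1                    1                    1                        1                       
  chi_2 (sign: r->1, s->-1)  1             1               1                    1                    1                    -1                       -1                      
  chi_3 (r->-1, s->1)        1             1               -1                   1                    -1                   1                        -1                      
  chi_4 (r->-1, s->-1)       1             1               -1                   1                    -1                   -1                       1                       
  chi_5 (2d, j=1)            2             -2              sqrt(2)              0                    -sqrt(2)             0                        0                       
  chi_6 (2d, j=2)            2             2               0                    -2                   0                    0                        0                       
  chi_7 (2d, j=3)            2             -2              -sqrt(2)             0                    sqrt(2)              0                        0                       

Spot check: chi_2 (sign: r->1, s->-1) on {r^3, r^5} = 1.

Proof sketch: D_8 has order 2*8 = 16 with 7 conjugacy classes, hence 7 irreducibles. Sum of squared dims 1 + 1 + 1 + 1 + 4 + 4 + 4 = 16 = |G|. Linear characters come from the abelianisation; the 2-dimensional irreps have character r^k -> 2*cos(2*pi*j*k/8), reflections -> 0.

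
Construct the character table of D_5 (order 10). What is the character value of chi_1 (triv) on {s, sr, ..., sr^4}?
Conjugacy classes: {e} of size 1, {r^1, r^4} of size 2, {r^2, r^3} of size 2, {s, sr, ..., sr^4} of size 5.
Character table:
  irrep \ class              {e} (size 1)  {r^1, r^4} (size 2)  {r^2, r^3} (size 2)  {s, sr, ..., sr^4} (size 5)
  chi_1 (triv)               1             1                    1                    1                          
  chi_2 (sign: r->1, s->-1)  1             1                    1                    -1                         
  chi_3 (2d, j=1)            2             -1/2 + sqrt(5)/2     -sqrt(5)/2 - 1/2     0                          
  chi_4 (2d, j=2)            2             -sqrt(5)/2 - 1/2     -1/2 + sqrt(5)/2     0                          

Spot check: chi_1 (triv) on {s, sr, ..., sr^4} = 1.

Solution. D_5 has order 2*5 = 10 with 4 conjugacy classes, hence 4 irreducibles. Sum of squared dims 1 + 1 + 4 + 4 = 10 = |G|. Linear characters come from the abelianisation; the 2-dimensional irreps have character r^k -> 2*cos(2*pi*j*k/5), reflections -> 0.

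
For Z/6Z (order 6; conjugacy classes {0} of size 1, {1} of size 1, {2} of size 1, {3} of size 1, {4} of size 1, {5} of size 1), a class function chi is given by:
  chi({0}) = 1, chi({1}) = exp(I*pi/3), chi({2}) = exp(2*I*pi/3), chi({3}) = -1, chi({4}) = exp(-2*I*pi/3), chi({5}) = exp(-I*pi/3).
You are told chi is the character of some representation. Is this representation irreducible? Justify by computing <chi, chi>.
Irreducible: <chi, chi> = 1.

<chi, chi> = (1/|G|) sum_C |C| * |chi(C)|^2 = (1/6)[1*|1|^2 + 1*|exp(I*pi/3)|^2 + 1*|exp(2*I*pi/3)|^2 + 1*|-1|^2 + 1*|exp(-2*I*pi/3)|^2 + 1*|exp(-I*pi/3)|^2]
  = (1/6)[(1) + (1) + (1) + (1) + (1) + (1)] = 6/6 = 1.
(Exp terms are combined using exp(i*s)*conj(exp(i*t)) = exp(i*(s-t)), and sums of them are collapsed using the identity that for every m > 1 the m distinct m-th roots of unity sum to 0, e.g. 1 + exp(2*I*pi/3) + exp(-2*I*pi/3) = 0.)
A character is irreducible iff <chi, chi> = 1, so this representation is irreducible.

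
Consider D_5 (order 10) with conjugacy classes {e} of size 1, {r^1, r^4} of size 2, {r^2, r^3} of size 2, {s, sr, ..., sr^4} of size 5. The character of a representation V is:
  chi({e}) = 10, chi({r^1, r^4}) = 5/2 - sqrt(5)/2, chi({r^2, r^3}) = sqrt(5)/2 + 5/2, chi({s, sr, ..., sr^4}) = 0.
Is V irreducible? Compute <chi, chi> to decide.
Not irreducible (reducible): <chi, chi> = 13 > 1.

<chi, chi> = (1/|G|) sum_C |C| * |chi(C)|^2 = (1/10)[1*|10|^2 + 2*|5/2 - sqrt(5)/2|^2 + 2*|sqrt(5)/2 + 5/2|^2 + 5*|0|^2]
  = (1/10)[(100) + (15 - 5*sqrt(5)) + (5*sqrt(5) + 15) + (0)] = 130/10 = 13.
A character is irreducible iff <chi, chi> = 1, so this representation is reducible.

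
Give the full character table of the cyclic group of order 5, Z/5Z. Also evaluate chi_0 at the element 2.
Character table of Z/5Z (irreps indexed chi_0,...,chi_4 with chi_k(m) = zeta_5^(k*m), zeta_5 = exp(2*pi*i/5)):
  irrep \ class  {0} (size 1)  {1} (size 1)    {2} (size 1)    {3} (size 1)    {4} (size 1)  
  chi_0          1             1               1               1               1             
  chi_1          1             exp(2*I*pi/5)   exp(4*I*pi/5)   exp(-4*I*pi/5)  exp(-2*I*pi/5)
  chi_2          1             exp(4*I*pi/5)   exp(-2*I*pi/5)  exp(2*I*pi/5)   exp(-4*I*pi/5)
  chi_3          1             exp(-4*I*pi/5)  exp(2*I*pi/5)   exp(-2*I*pi/5)  exp(4*I*pi/5) 
  chi_4          1             exp(-2*I*pi/5)  exp(-4*I*pi/5)  exp(4*I*pi/5)   exp(2*I*pi/5) 

Spot check: chi_0(2) = zeta_5^(0*2) = zeta_5^0 = 1.

Working: Z/5Z is abelian, so all 5 irreducible complex representations are 1-dimensional. They are given by chi_k(m) = zeta_5^(k*m) for k = 0,...,4. Row orthogonality: sum_m chi_k(m) conj(chi_l(m)) = 5 * [k = l].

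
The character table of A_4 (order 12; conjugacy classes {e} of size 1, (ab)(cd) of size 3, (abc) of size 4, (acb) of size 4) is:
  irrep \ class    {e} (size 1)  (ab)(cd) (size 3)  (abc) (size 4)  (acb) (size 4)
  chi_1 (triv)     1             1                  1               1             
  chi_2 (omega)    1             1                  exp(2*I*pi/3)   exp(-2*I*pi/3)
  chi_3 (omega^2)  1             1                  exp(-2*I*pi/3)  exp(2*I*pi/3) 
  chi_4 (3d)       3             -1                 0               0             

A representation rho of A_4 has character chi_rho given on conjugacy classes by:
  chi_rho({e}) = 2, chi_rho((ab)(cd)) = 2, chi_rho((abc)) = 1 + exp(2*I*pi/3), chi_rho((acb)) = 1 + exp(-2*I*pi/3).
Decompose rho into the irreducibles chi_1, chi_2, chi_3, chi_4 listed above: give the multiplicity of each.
Multiplicities: chi_1: 1, chi_2: 1, chi_3: 0, chi_4: 0.

Justification: Use <chi_rho, chi> = (1/|G|) sum_C |C| * chi_rho(C) * conj(chi(C)) with |G| = 12 for each irreducible chi in the table:
  <chi_rho, chi_1> = (1/12)[1*(2)*conj(1) + 3*(2)*conj(1) + 4*(1 + exp(2*I*pi/3))*conj(1) + 4*(1 + exp(-2*I*pi/3))*conj(1)]
      = (1/12)[(2) + (6) + (4 + 4*exp(2*I*pi/3)) + (4 + 4*exp(-2*I*pi/3))] = 12/12 = 1
  <chi_rho, chi_2> = (1/12)[1*(2)*conj(1) + 3*(2)*conj(1) + 4*(1 + exp(2*I*pi/3))*conj(exp(2*I*pi/3)) + 4*(1 + exp(-2*I*pi/3))*conj(exp(-2*I*pi/3))]
      = (1/12)[(2) + (6) + (4 + 4*exp(-2*I*pi/3)) + (4 + 4*exp(2*I*pi/3))] = 12/12 = 1
  <chi_rho, chi_3> = (1/12)[1*(2)*conj(1) + 3*(2)*conj(1) + 4*(1 + exp(2*I*pi/3))*conj(exp(-2*I*pi/3)) + 4*(1 + exp(-2*I*pi/3))*conj(exp(2*I*pi/3))]
      = (1/12)[(2) + (6) + (-4) + (-4)] = 0/12 = 0
  <chi_rho, chi_4> = (1/12)[1*(2)*conj(3) + 3*(2)*conj(-1) + 4*(1 + exp(2*I*pi/3))*conj(0) + 4*(1 + exp(-2*I*pi/3))*conj(0)]
      = (1/12)[(6) + (-6) + (0) + (0)] = 0/12 = 0
(Exp terms are combined using exp(i*s)*conj(exp(i*t)) = exp(i*(s-t)), and sums of them are collapsed using the identity that for every m > 1 the m distinct m-th roots of unity sum to 0, e.g. 1 + exp(2*I*pi/3) + exp(-2*I*pi/3) = 0.)
Dimension check: dim(rho) = sum (mult * dim) = 1*1 + 1*1 + 0*1 + 0*3 = 2 = chi_rho(e) = 2.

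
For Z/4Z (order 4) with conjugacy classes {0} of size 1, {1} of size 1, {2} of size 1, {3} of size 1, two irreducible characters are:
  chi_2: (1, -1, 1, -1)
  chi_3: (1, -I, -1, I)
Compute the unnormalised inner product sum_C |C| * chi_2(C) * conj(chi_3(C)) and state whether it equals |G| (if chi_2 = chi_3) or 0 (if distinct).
Sum = 0; so <chi_2, chi_3> = 0 (distinct irreducibles are orthogonal).

Explanation: Compute term by term over conjugacy classes (|C| * chi_2(C) * conj(chi_3(C))):
  1*(1)*conj(1) + 1*(-1)*conj(-I) + 1*(1)*conj(-1) + 1*(-1)*conj(I)
  = (1) + (-I) + (-1) + (I)
  = 0.
(Exp terms are combined using exp(i*s)*conj(exp(i*t)) = exp(i*(s-t)), and sums of them are collapsed using the identity that for every m > 1 the m distinct m-th roots of unity sum to 0, e.g. 1 + exp(2*I*pi/3) + exp(-2*I*pi/3) = 0.)
Dividing by |G| = 4 gives 0/4 = 0, matching the row-orthogonality relation <chi_2, chi_3> = [chi_2 = chi_3].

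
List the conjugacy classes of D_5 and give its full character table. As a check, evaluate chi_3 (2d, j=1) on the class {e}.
Conjugacy classes: {e} of size 1, {r^1, r^4} of size 2, {r^2, r^3} of size 2, {s, sr, ..., sr^4} of size 5.
Character table:
  irrep \ class              {e} (size 1)  {r^1, r^4} (size 2)  {r^2, r^3} (size 2)  {s, sr, ..., sr^4} (size 5)
  chi_1 (triv)               1             1                    1                    1                          
  chi_2 (sign: r->1, s->-1)  1             1                    1                    -1                         
  chi_3 (2d, j=1)            2             -1/2 + sqrt(5)/2     -sqrt(5)/2 - 1/2     0                          
  chi_4 (2d, j=2)            2             -sqrt(5)/2 - 1/2     -1/2 + sqrt(5)/2     0                          

Spot check: chi_3 (2d, j=1) on {e} = 2.

Reasoning: D_5 has order 2*5 = 10 with 4 conjugacy classes, hence 4 irreducibles. Sum of squared dims 1 + 1 + 4 + 4 = 10 = |G|. Linear characters come from the abelianisation; the 2-dimensional irreps have character r^k -> 2*cos(2*pi*j*k/5), reflections -> 0.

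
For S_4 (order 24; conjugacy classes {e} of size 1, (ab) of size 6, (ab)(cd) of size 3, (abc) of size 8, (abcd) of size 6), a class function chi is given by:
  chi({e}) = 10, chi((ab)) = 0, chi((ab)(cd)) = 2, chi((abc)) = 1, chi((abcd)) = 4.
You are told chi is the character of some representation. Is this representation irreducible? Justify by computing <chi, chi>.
Not irreducible (reducible): <chi, chi> = 9 > 1.

<chi, chi> = (1/|G|) sum_C |C| * |chi(C)|^2 = (1/24)[1*|10|^2 + 6*|0|^2 + 3*|2|^2 + 8*|1|^2 + 6*|4|^2]
  = (1/24)[(100) + (0) + (12) + (8) + (96)] = 216/24 = 9.
A character is irreducible iff <chi, chi> = 1, so this representation is reducible.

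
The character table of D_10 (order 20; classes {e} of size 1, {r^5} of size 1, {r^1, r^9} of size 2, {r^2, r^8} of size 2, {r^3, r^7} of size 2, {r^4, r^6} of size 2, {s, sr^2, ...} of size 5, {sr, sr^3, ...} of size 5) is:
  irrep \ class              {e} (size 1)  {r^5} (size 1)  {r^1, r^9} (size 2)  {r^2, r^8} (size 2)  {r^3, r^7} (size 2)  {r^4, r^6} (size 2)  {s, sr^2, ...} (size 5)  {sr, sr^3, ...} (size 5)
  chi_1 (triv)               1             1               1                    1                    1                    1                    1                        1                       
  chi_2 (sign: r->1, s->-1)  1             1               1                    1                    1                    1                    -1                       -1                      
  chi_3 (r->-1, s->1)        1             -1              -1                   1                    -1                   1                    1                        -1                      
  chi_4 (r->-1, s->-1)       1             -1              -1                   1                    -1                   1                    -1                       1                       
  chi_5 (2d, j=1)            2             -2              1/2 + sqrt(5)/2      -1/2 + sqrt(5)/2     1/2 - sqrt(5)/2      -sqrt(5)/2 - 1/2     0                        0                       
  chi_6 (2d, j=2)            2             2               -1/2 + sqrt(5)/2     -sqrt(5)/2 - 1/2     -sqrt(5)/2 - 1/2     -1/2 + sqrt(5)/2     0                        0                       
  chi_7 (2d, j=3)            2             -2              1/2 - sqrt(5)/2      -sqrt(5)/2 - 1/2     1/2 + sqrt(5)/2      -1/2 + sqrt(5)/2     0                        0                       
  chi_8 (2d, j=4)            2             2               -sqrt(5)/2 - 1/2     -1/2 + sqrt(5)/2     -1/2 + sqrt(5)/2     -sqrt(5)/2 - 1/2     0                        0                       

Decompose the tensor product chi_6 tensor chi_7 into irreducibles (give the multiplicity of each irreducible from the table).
chi_6 tensor chi_7 = chi_3 + chi_4 + chi_5 (all other irreducibles have multiplicity 0).

Details: The character of a tensor product is the pointwise product (chi_6 * chi_7)(C) = chi_6(C) * chi_7(C):
  {e}: (2)*(2), {r^5}: (2)*(-2), {r^1, r^9}: (-1/2 + sqrt(5)/2)*(1/2 - sqrt(5)/2), {r^2, r^8}: (-sqrt(5)/2 - 1/2)*(-sqrt(5)/2 - 1/2), {r^3, r^7}: (-sqrt(5)/2 - 1/2)*(1/2 + sqrt(5)/2), {r^4, r^6}: (-1/2 + sqrt(5)/2)*(-1/2 + sqrt(5)/2), {s, sr^2, ...}: (0)*(0), {sr, sr^3, ...}: (0)*(0)
so (chi_6 * chi_7) takes values
  {e} -> 4, {r^5} -> -4, {r^1, r^9} -> -3/2 + sqrt(5)/2, {r^2, r^8} -> sqrt(5)/2 + 3/2, {r^3, r^7} -> -3/2 - sqrt(5)/2, {r^4, r^6} -> 3/2 - sqrt(5)/2, {s, sr^2, ...} -> 0, {sr, sr^3, ...} -> 0.
Now take the inner product of this character with each irreducible chi from the table, <chi_6*chi_7, chi> = (1/20) sum_C |C| (chi_6*chi_7)(C) conj(chi(C)):
  <chi_6*chi_7, chi_1> = (1/20)[1*(4)*conj(1) + 1*(-4)*conj(1) + 2*(-3/2 + sqrt(5)/2)*conj(1) + 2*(sqrt(5)/2 + 3/2)*conj(1) + 2*(-3/2 - sqrt(5)/2)*conj(1) + 2*(3/2 - sqrt(5)/2)*conj(1) + 5*(0)*conj(1) + 5*(0)*conj(1)]
      = (1/20)[(4) + (-4) + (-3 + sqrt(5)) + (sqrt(5) + 3) + (-3 - sqrt(5)) + (3 - sqrt(5)) + (0) + (0)] = 0/20 = 0
  <chi_6*chi_7, chi_2> = (1/20)[1*(4)*conj(1) + 1*(-4)*conj(1) + 2*(-3/2 + sqrt(5)/2)*conj(1) + 2*(sqrt(5)/2 + 3/2)*conj(1) + 2*(-3/2 - sqrt(5)/2)*conj(1) + 2*(3/2 - sqrt(5)/2)*conj(1) + 5*(0)*conj(-1) + 5*(0)*conj(-1)]
      = (1/20)[(4) + (-4) + (-3 + sqrt(5)) + (sqrt(5) + 3) + (-3 - sqrt(5)) + (3 - sqrt(5)) + (0) + (0)] = 0/20 = 0
  <chi_6*chi_7, chi_3> = (1/20)[1*(4)*conj(1) + 1*(-4)*conj(-1) + 2*(-3/2 + sqrt(5)/2)*conj(-1) + 2*(sqrt(5)/2 + 3/2)*conj(1) + 2*(-3/2 - sqrt(5)/2)*conj(-1) + 2*(3/2 - sqrt(5)/2)*conj(1) + 5*(0)*conj(1) + 5*(0)*conj(-1)]
      = (1/20)[(4) + (4) + (3 - sqrt(5)) + (sqrt(5) + 3) + (sqrt(5) + 3) + (3 - sqrt(5)) + (0) + (0)] = 20/20 = 1
  <chi_6*chi_7, chi_4> = (1/20)[1*(4)*conj(1) + 1*(-4)*conj(-1) + 2*(-3/2 + sqrt(5)/2)*conj(-1) + 2*(sqrt(5)/2 + 3/2)*conj(1) + 2*(-3/2 - sqrt(5)/2)*conj(-1) + 2*(3/2 - sqrt(5)/2)*conj(1) + 5*(0)*conj(-1) + 5*(0)*conj(1)]
      = (1/20)[(4) + (4) + (3 - sqrt(5)) + (sqrt(5) + 3) + (sqrt(5) + 3) + (3 - sqrt(5)) + (0) + (0)] = 20/20 = 1
  <chi_6*chi_7, chi_5> = (1/20)[1*(4)*conj(2) + 1*(-4)*conj(-2) + 2*(-3/2 + sqrt(5)/2)*conj(1/2 + sqrt(5)/2) + 2*(sqrt(5)/2 + 3/2)*conj(-1/2 + sqrt(5)/2) + 2*(-3/2 - sqrt(5)/2)*conj(1/2 - sqrt(5)/2) + 2*(3/2 - sqrt(5)/2)*conj(-sqrt(5)/2 - 1/2) + 5*(0)*conj(0) + 5*(0)*conj(0)]
      = (1/20)[(8) + (8) + (1 - sqrt(5)) + (1 + sqrt(5)) + (1 + sqrt(5)) + (1 - sqrt(5)) + (0) + (0)] = 20/20 = 1
  <chi_6*chi_7, chi_6> = (1/20)[1*(4)*conj(2) + 1*(-4)*conj(2) + 2*(-3/2 + sqrt(5)/2)*conj(-1/2 + sqrt(5)/2) + 2*(sqrt(5)/2 + 3/2)*conj(-sqrt(5)/2 - 1/2) + 2*(-3/2 - sqrt(5)/2)*conj(-sqrt(5)/2 - 1/2) + 2*(3/2 - sqrt(5)/2)*conj(-1/2 + sqrt(5)/2) + 5*(0)*conj(0) + 5*(0)*conj(0)]
      = (1/20)[(8) + (-8) + (4 - 2*sqrt(5)) + (-2*sqrt(5) - 4) + (4 + 2*sqrt(5)) + (-4 + 2*sqrt(5)) + (0) + (0)] = 0/20 = 0
  <chi_6*chi_7, chi_7> = (1/20)[1*(4)*conj(2) + 1*(-4)*conj(-2) + 2*(-3/2 + sqrt(5)/2)*conj(1/2 - sqrt(5)/2) + 2*(sqrt(5)/2 + 3/2)*conj(-sqrt(5)/2 - 1/2) + 2*(-3/2 - sqrt(5)/2)*conj(1/2 + sqrt(5)/2) + 2*(3/2 - sqrt(5)/2)*conj(-1/2 + sqrt(5)/2) + 5*(0)*conj(0) + 5*(0)*conj(0)]
      = (1/20)[(8) + (8) + (-4 + 2*sqrt(5)) + (-2*sqrt(5) - 4) + (-2*sqrt(5) - 4) + (-4 + 2*sqrt(5)) + (0) + (0)] = 0/20 = 0
  <chi_6*chi_7, chi_8> = (1/20)[1*(4)*conj(2) + 1*(-4)*conj(2) + 2*(-3/2 + sqrt(5)/2)*conj(-sqrt(5)/2 - 1/2) + 2*(sqrt(5)/2 + 3/2)*conj(-1/2 + sqrt(5)/2) + 2*(-3/2 - sqrt(5)/2)*conj(-1/2 + sqrt(5)/2) + 2*(3/2 - sqrt(5)/2)*conj(-sqrt(5)/2 - 1/2) + 5*(0)*conj(0) + 5*(0)*conj(0)]
      = (1/20)[(8) + (-8) + (-1 + sqrt(5)) + (1 + sqrt(5)) + (-sqrt(5) - 1) + (1 - sqrt(5)) + (0) + (0)] = 0/20 = 0
Hence the multiplicities are chi_3: 1, chi_4: 1, chi_5: 1. Dimension check: dim(chi_6)*dim(chi_7) = 2*2 = 4 and sum (mult * dim) = 1*1 + 1*1 + 1*2 = 4.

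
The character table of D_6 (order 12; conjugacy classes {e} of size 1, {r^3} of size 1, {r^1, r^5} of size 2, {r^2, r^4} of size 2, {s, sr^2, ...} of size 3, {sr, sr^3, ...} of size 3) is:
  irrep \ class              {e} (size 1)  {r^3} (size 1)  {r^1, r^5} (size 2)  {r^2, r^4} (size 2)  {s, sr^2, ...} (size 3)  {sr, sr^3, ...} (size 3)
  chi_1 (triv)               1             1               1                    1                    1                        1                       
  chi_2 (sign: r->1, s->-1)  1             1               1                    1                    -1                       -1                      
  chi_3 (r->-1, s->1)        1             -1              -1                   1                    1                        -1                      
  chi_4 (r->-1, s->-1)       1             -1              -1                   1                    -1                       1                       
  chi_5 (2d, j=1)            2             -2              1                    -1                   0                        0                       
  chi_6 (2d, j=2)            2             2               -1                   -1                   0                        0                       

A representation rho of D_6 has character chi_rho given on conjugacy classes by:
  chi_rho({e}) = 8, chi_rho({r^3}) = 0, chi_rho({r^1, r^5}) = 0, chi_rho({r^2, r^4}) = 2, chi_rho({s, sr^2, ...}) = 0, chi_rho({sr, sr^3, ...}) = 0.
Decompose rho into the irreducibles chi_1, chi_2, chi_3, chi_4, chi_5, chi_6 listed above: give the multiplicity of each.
Multiplicities: chi_1: 1, chi_2: 1, chi_3: 1, chi_4: 1, chi_5: 1, chi_6: 1.

Use <chi_rho, chi> = (1/|G|) sum_C |C| * chi_rho(C) * conj(chi(C)) with |G| = 12 for each irreducible chi in the table:
  <chi_rho, chi_1> = (1/12)[1*(8)*conj(1) + 1*(0)*conj(1) + 2*(0)*conj(1) + 2*(2)*conj(1) + 3*(0)*conj(1) + 3*(0)*conj(1)]
      = (1/12)[(8) + (0) + (0) + (4) + (0) + (0)] = 12/12 = 1
  <chi_rho, chi_2> = (1/12)[1*(8)*conj(1) + 1*(0)*conj(1) + 2*(0)*conj(1) + 2*(2)*conj(1) + 3*(0)*conj(-1) + 3*(0)*conj(-1)]
      = (1/12)[(8) + (0) + (0) + (4) + (0) + (0)] = 12/12 = 1
  <chi_rho, chi_3> = (1/12)[1*(8)*conj(1) + 1*(0)*conj(-1) + 2*(0)*conj(-1) + 2*(2)*conj(1) + 3*(0)*conj(1) + 3*(0)*conj(-1)]
      = (1/12)[(8) + (0) + (0) + (4) + (0) + (0)] = 12/12 = 1
  <chi_rho, chi_4> = (1/12)[1*(8)*conj(1) + 1*(0)*conj(-1) + 2*(0)*conj(-1) + 2*(2)*conj(1) + 3*(0)*conj(-1) + 3*(0)*conj(1)]
      = (1/12)[(8) + (0) + (0) + (4) + (0) + (0)] = 12/12 = 1
  <chi_rho, chi_5> = (1/12)[1*(8)*conj(2) + 1*(0)*conj(-2) + 2*(0)*conj(1) + 2*(2)*conj(-1) + 3*(0)*conj(0) + 3*(0)*conj(0)]
      = (1/12)[(16) + (0) + (0) + (-4) + (0) + (0)] = 12/12 = 1
  <chi_rho, chi_6> = (1/12)[1*(8)*conj(2) + 1*(0)*conj(2) + 2*(0)*conj(-1) + 2*(2)*conj(-1) + 3*(0)*conj(0) + 3*(0)*conj(0)]
      = (1/12)[(16) + (0) + (0) + (-4) + (0) + (0)] = 12/12 = 1
Dimension check: dim(rho) = sum (mult * dim) = 1*1 + 1*1 + 1*1 + 1*1 + 1*2 + 1*2 = 8 = chi_rho(e) = 8.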